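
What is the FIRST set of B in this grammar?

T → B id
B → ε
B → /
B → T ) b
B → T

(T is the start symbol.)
To compute FIRST(B), examine every production with B on the left-hand side, reading each right-hand side left to right until a non-nullable symbol is reached.

FIRST sets of the other non-terminals involved (by the same procedure, iterated to a fixed point):
  FIRST(T) = { '/', 'id' }

From B → ε:
  - ε-production, so ε ∈ FIRST(B)
From B → /:
  - '/' is a terminal: add '/' and stop
From B → T ) b:
  - T is a non-terminal: add FIRST(T) \ {ε} = { '/', 'id' }
    T is not nullable, so stop
From B → T:
  - T is a non-terminal: add FIRST(T) \ {ε} = { '/', 'id' }
    T is not nullable, so stop

Collecting: FIRST(B) = { '/', 'id', ε }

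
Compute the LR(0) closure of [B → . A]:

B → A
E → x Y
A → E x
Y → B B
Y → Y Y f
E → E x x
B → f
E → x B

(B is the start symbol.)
Start with: [B → . A]
  [B → . A] has the dot before A: add [A → . E x]
  [A → . E x] has the dot before E: add [E → . x Y], [E → . E x x], [E → . x B]
No further items can be added.

CLOSURE = { [A → . E x], [B → . A], [E → . E x x], [E → . x B], [E → . x Y] }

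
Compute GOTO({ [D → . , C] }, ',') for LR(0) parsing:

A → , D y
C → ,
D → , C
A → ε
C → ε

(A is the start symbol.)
GOTO(I, ',') = CLOSURE({ [A → αX.β] : [A → α.Xβ] ∈ I, X = ',' })

Items with dot before ',', with the dot advanced:
  [D → . , C] → [D → , . C]
Closure of the advanced items:
  [D → , . C] has the dot before C: add [C → . ,], [C → .]

GOTO = { [C → . ,], [C → .], [D → , . C] }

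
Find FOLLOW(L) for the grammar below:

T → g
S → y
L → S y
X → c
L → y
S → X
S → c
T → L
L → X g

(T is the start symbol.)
To compute FOLLOW(L), find every occurrence of L on a right-hand side N → α L β: add FIRST(β) \ {ε}, and if β is empty or nullable also add FOLLOW(N). Iterate to a fixed point.

In T → L: L is at the end, add FOLLOW(T)

The FOLLOW sets referred to above (computed the same way, to a fixed point):
  FOLLOW(T) = { $ }

Taking the union: FOLLOW(L) = { $ }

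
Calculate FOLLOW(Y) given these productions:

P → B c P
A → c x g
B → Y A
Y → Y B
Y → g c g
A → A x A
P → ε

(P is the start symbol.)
{ 'c', 'g' }

In B → Y A: Y is followed by A, add FIRST(A) \ {ε} = { 'c' }
In Y → Y B: Y is followed by B, add FIRST(B) \ {ε} = { 'g' }

Taking the union: FOLLOW(Y) = { 'c', 'g' }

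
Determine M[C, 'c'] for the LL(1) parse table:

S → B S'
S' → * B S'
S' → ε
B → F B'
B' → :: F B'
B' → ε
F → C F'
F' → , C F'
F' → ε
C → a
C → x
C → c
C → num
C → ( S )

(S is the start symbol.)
To find M[C, 'c'], we find productions for C where 'c' is in the predict set (PREDICT(N → α) = (FIRST(α) \ {ε}) ∪ (FOLLOW(N) if α ⇒* ε)).

C → a: PREDICT = { 'a' }
C → x: PREDICT = { 'x' }
C → c: PREDICT = { 'c' }
  'c' is in predict set, so this production goes in M[C, 'c']
C → num: PREDICT = { 'num' }
C → ( S ): PREDICT = { '(' }

M[C, 'c'] = C → c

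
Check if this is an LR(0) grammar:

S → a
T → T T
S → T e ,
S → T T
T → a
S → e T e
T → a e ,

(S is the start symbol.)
A grammar is LR(0) if no state in the canonical LR(0) collection has:
  - both a shift item (dot before a terminal) and a complete item (shift-reduce conflict), or
  - two or more complete items (reduce-reduce conflict; the accept item [S' → S .] counts as a complete item here).

Augment with S' → S and build the canonical LR(0) collection (I0 = CLOSURE({[S' → . S]}), then GOTO on every symbol after a dot until no new states appear). It has 14 states:
  I0: { [S → . T T], [S → . T e ,], [S → . a], [S → . e T e], [S' → . S], [T → . T T], [T → . a e ,], [T → . a] }  — shift
  I1: { [S' → S .] }  — accept
  I2: { [S → T . T], [S → T . e ,], [T → . T T], [T → . a e ,], [T → . a], [T → T . T] }  — shift
  I3: { [S → a .], [T → a . e ,], [T → a .] }  — shift, 2 reduces
  I4: { [S → e . T e], [T → . T T], [T → . a e ,], [T → . a] }  — shift
  I5: { [S → e T . e], [T → . T T], [T → . a e ,], [T → . a], [T → T . T] }  — shift
  I6: { [T → a . e ,], [T → a .] }  — shift, reduce
  I7: { [T → a e . ,] }  — shift
  I8: { [T → a e , .] }  — reduce
  I9: { [T → . T T], [T → . a e ,], [T → . a], [T → T . T], [T → T T .] }  — shift, reduce
  I10: { [S → e T e .] }  — reduce
  I11: { [S → T T .], [T → . T T], [T → . a e ,], [T → . a], [T → T . T], [T → T T .] }  — shift, 2 reduces
  I12: { [S → T e . ,] }  — shift
  I13: { [S → T e , .] }  — reduce

Conflict in state I3:
  Shift-reduce conflict between [S → a .] and [T → a . e ,]
So the grammar is NOT LR(0).

Answer: No. Shift-reduce conflict between [S → a .] and [T → a . e ,]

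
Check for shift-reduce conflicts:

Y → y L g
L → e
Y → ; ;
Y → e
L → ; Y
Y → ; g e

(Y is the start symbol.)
A shift-reduce conflict occurs when an LR(0) state has both:
  - a complete (reduce) item [A → α .] (dot at the end), and
  - a shift item [B → β . c γ] (dot before a terminal).

Augment with Y' → Y and build the canonical LR(0) collection (I0 = CLOSURE({[Y' → . Y]}), then GOTO on every symbol after a dot until no new states appear). It has 13 states:
  I0: { [Y → . ; ;], [Y → . ; g e], [Y → . e], [Y → . y L g], [Y' → . Y] }  — shift
  I1: { [Y → ; . ;], [Y → ; . g e] }  — shift
  I2: { [Y' → Y .] }  — accept
  I3: { [Y → e .] }  — reduce
  I4: { [L → . ; Y], [L → . e], [Y → y . L g] }  — shift
  I5: { [L → ; . Y], [Y → . ; ;], [Y → . ; g e], [Y → . e], [Y → . y L g] }  — shift
  I6: { [Y → y L . g] }  — shift
  I7: { [L → e .] }  — reduce
  I8: { [Y → y L g .] }  — reduce
  I9: { [L → ; Y .] }  — reduce
  I10: { [Y → ; ; .] }  — reduce
  I11: { [Y → ; g . e] }  — shift
  I12: { [Y → ; g e .] }  — reduce

No state contains both a complete item and a shift item.

Answer: No shift-reduce conflicts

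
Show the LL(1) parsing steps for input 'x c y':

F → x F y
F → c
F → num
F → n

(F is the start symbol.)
Stack is shown with the top on the left.

Stack    Input    Action
------------------------
F $      x c y $  output F → x F y
x F y $  x c y $  match 'x'
F y $    c y $    output F → c
c y $    c y $    match 'c'
y $      y $      match 'y'
$        $        accept

The string is accepted.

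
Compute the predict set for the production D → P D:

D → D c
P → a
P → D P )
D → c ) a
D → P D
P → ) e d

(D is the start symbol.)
PREDICT(D → P D) = (FIRST(RHS) \ {ε}) ∪ (FOLLOW(D) if ε ∈ FIRST(RHS), i.e. RHS ⇒* ε)
FIRST(P) = { ')', 'a', 'c' }
FIRST(P D) = { ')', 'a', 'c' }
ε ∉ FIRST(P D), so FOLLOW(D) is not added.
PREDICT(D → P D) = { ')', 'a', 'c' }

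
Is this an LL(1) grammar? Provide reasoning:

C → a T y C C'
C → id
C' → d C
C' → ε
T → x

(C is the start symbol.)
A grammar is LL(1) if for each non-terminal N with multiple productions, the predict sets of those productions are pairwise disjoint, where PREDICT(N → α) = (FIRST(α) \ {ε}) ∪ (FOLLOW(N) if α ⇒* ε).

Relevant sets:
  FOLLOW(C') = { $, 'd' }

For C:
  PREDICT(C → a T y C C') = { 'a' }
  PREDICT(C → id) = { 'id' }
For C':
  PREDICT(C' → d C) = { 'd' }
  PREDICT(C' → ε) = { $, 'd' }
T has a single production, so nothing to check there.

Conflict found: Predict set conflict for C': { 'd' }
The grammar is NOT LL(1).

Answer: No. Predict set conflict for C': { 'd' }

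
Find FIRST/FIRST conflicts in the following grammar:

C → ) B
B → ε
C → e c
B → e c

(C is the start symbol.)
Productions for C:
  C → ) B: FIRST = { ')' }
  C → e c: FIRST = { 'e' }
Productions for B:
  B → ε: FIRST = { ε }
  B → e c: FIRST = { 'e' }

All alternatives of each non-terminal have pairwise disjoint FIRST sets.

Answer: No FIRST/FIRST conflicts.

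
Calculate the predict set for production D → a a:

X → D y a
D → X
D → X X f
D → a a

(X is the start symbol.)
PREDICT(D → a a) = (FIRST(RHS) \ {ε}) ∪ (FOLLOW(D) if ε ∈ FIRST(RHS), i.e. RHS ⇒* ε)
FIRST(a a) = { 'a' }
ε ∉ FIRST(a a), so FOLLOW(D) is not added.
PREDICT(D → a a) = { 'a' }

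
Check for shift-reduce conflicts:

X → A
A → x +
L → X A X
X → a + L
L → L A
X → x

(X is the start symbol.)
A shift-reduce conflict occurs when an LR(0) state has both:
  - a complete (reduce) item [A → α .] (dot at the end), and
  - a shift item [B → β . c γ] (dot before a terminal).

Augment with X' → X and build the canonical LR(0) collection (I0 = CLOSURE({[X' → . X]}), then GOTO on every symbol after a dot until no new states appear). It has 13 states:
  I0: { [A → . x +], [X → . A], [X → . a + L], [X → . x], [X' → . X] }  — shift
  I1: { [X → A .] }  — reduce
  I2: { [X' → X .] }  — accept
  I3: { [X → a . + L] }  — shift
  I4: { [A → x . +], [X → x .] }  — shift, reduce
  I5: { [A → x + .] }  — reduce
  I6: { [A → . x +], [L → . L A], [L → . X A X], [X → . A], [X → . a + L], [X → . x], [X → a + . L] }  — shift
  I7: { [A → . x +], [L → L . A], [X → a + L .] }  — shift, reduce
  I8: { [A → . x +], [L → X . A X] }  — shift
  I9: { [A → . x +], [L → X A . X], [X → . A], [X → . a + L], [X → . x] }  — shift
  I10: { [A → x . +] }  — shift
  I11: { [L → X A X .] }  — reduce
  I12: { [L → L A .] }  — reduce

I4 contains reduce item [X → x .] and shift item [A → x . +] — shift-reduce conflict.
I7 contains reduce item [X → a + L .] and shift item [A → . x +] — shift-reduce conflict.

Answer: Yes — I4: [X → x .] vs [A → x . +]; I7: [X → a + L .] vs [A → . x +]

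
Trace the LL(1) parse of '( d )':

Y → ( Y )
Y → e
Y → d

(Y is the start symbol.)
LL(1) parsing maintains a stack (initially the start symbol over $) and the input. At each step: if the stack top is a terminal, match it against the current input token; if it is a non-terminal N, replace it with the RHS of M[N, lookahead] (the unique production whose predict set contains the lookahead).

Stack is shown with the top on the left.

Stack    Input    Action
------------------------
Y $      ( d ) $  output Y → ( Y )
( Y ) $  ( d ) $  match '('
Y ) $    d ) $    output Y → d
d ) $    d ) $    match 'd'
) $      ) $      match ')'
$        $        accept

The string is accepted.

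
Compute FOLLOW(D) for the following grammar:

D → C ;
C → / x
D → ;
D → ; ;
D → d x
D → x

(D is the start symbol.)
D is the start symbol, so $ ∈ FOLLOW(D).
D does not occur on any right-hand side.

Taking the union: FOLLOW(D) = { $ }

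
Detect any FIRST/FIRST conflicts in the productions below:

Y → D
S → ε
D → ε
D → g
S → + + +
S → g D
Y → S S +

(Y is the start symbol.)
Yes. Y → D / Y → S S '+' on { 'g' }

A FIRST/FIRST conflict occurs when two productions N → α and N → β for the same non-terminal have FIRST(α) ∩ FIRST(β) ≠ ∅ (with ε ∈ FIRST of a nullable right-hand side, so two nullable alternatives also conflict).

FIRST sets of the non-terminals at (or reachable through a nullable prefix from) the front of some alternative:
  FIRST(D) = { 'g', ε }
  FIRST(S) = { '+', 'g', ε }

Productions for Y:
  Y → D: FIRST = { 'g', ε }
  Y → S S +: FIRST = { '+', 'g' }
Productions for S:
  S → ε: FIRST = { ε }
  S → + + +: FIRST = { '+' }
  S → g D: FIRST = { 'g' }
Productions for D:
  D → ε: FIRST = { ε }
  D → g: FIRST = { 'g' }

Conflict for Y: Y → D and Y → S S +
  Overlap: { 'g' }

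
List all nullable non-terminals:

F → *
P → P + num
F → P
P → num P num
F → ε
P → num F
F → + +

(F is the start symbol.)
ε-productions: F → ε
So F is immediately nullable.
No further non-terminal can be added: every production for the remaining non-terminals contains a terminal or a non-nullable non-terminal.
Nullable = { 'F' }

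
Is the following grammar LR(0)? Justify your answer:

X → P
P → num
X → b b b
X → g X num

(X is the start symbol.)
Yes, the grammar is LR(0)

A grammar is LR(0) if no state in the canonical LR(0) collection has:
  - both a shift item (dot before a terminal) and a complete item (shift-reduce conflict), or
  - two or more complete items (reduce-reduce conflict; the accept item [X' → X .] counts as a complete item here).

Augment with X' → X and build the canonical LR(0) collection (I0 = CLOSURE({[X' → . X]}), then GOTO on every symbol after a dot until no new states appear). It has 10 states:
  I0: { [P → . num], [X → . P], [X → . b b b], [X → . g X num], [X' → . X] }  — shift
  I1: { [X → P .] }  — reduce
  I2: { [X' → X .] }  — accept
  I3: { [X → b . b b] }  — shift
  I4: { [P → . num], [X → . P], [X → . b b b], [X → . g X num], [X → g . X num] }  — shift
  I5: { [P → num .] }  — reduce
  I6: { [X → g X . num] }  — shift
  I7: { [X → g X num .] }  — reduce
  I8: { [X → b b . b] }  — shift
  I9: { [X → b b b .] }  — reduce

Every state is either a pure shift/goto state or contains exactly one complete item and nothing to shift — no conflicts. The grammar is LR(0).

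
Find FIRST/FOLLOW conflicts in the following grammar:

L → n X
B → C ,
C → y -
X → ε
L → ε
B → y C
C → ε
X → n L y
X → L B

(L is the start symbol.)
A FIRST/FOLLOW conflict occurs when a non-terminal N has a nullable alternative N → β (β ⇒* ε) and another alternative N → α with FIRST(α) ∩ FOLLOW(N) ≠ ∅: on such a lookahead the parser cannot decide between expanding α and letting N vanish via β.

Nullable non-terminals: C, L, X.
FIRST sets used below: FIRST(L) = { 'n', ε }, FIRST(B) = { ',', 'y' }

C: nullable alternative(s) C → ε; FOLLOW(C) = { $, ',', 'y' }
  C → y -: FIRST \ {ε} = { 'y' } — overlaps FOLLOW(C) on { 'y' }: CONFLICT
  C → ε: FIRST \ {ε} = { } — this is the only nullable alternative, skip

L: nullable alternative(s) L → ε; FOLLOW(L) = { $, ',', 'y' }
  L → n X: FIRST \ {ε} = { 'n' } — disjoint from FOLLOW(L)
  L → ε: FIRST \ {ε} = { } — this is the only nullable alternative, skip

X: nullable alternative(s) X → ε; FOLLOW(X) = { $, ',', 'y' }
  X → ε: FIRST \ {ε} = { } — this is the only nullable alternative, skip
  X → n L y: FIRST \ {ε} = { 'n' } — disjoint from FOLLOW(X)
  X → L B: FIRST \ {ε} = { ',', 'n', 'y' } — overlaps FOLLOW(X) on { ',', 'y' }: CONFLICT

B has no nullable alternative, so no FIRST/FOLLOW check is needed there.

So the grammar has 2 FIRST/FOLLOW conflicts (marked CONFLICT above).

Answer: Yes. C → y '-' with FOLLOW(C) on { 'y' }; X → L B with FOLLOW(X) on { ',', 'y' }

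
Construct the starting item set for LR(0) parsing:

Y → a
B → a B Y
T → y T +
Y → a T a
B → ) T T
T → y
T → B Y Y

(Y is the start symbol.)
First, augment the grammar with Y' → Y
I₀ = CLOSURE({ [Y' → . Y] }):
  [Y' → . Y] has the dot before Y: add [Y → . a], [Y → . a T a]
No further items can be added.

I₀ = { [Y → . a T a], [Y → . a], [Y' → . Y] }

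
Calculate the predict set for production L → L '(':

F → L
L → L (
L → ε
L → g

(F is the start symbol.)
PREDICT(L → L '(') = (FIRST(RHS) \ {ε}) ∪ (FOLLOW(L) if ε ∈ FIRST(RHS), i.e. RHS ⇒* ε)
FIRST(L) = { '(', 'g', ε }
FIRST(L '(') = { '(', 'g' }
ε ∉ FIRST(L '('), so FOLLOW(L) is not added.
PREDICT(L → L '(') = { '(', 'g' }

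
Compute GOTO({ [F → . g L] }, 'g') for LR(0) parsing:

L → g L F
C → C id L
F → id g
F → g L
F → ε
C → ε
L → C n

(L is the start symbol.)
{ [C → . C id L], [C → .], [F → g . L], [L → . C n], [L → . g L F] }

GOTO(I, 'g') = CLOSURE({ [A → αX.β] : [A → α.Xβ] ∈ I, X = 'g' })

Items with dot before 'g', with the dot advanced:
  [F → . g L] → [F → g . L]
Closure of the advanced items:
  [F → g . L] has the dot before L: add [L → . g L F], [L → . C n]
  [L → . C n] has the dot before C: add [C → . C id L], [C → .]

GOTO = { [C → . C id L], [C → .], [F → g . L], [L → . C n], [L → . g L F] }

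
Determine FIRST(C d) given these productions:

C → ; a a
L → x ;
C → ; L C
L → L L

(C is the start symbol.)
FIRST sets of the non-terminals involved (from the grammar, by fixed-point iteration):
  FIRST(C) = { ';' }

To compute FIRST(C d), process the symbols left to right:
Symbol C is a non-terminal. Add FIRST(C) \ {ε} = { ';' }
C is not nullable (ε ∉ FIRST(C)), so stop here.
FIRST(C d) = { ';' }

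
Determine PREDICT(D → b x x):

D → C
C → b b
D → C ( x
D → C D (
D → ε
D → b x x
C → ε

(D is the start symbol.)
{ 'b' }

PREDICT(D → b x x) = (FIRST(RHS) \ {ε}) ∪ (FOLLOW(D) if ε ∈ FIRST(RHS), i.e. RHS ⇒* ε)
FIRST(b x x) = { 'b' }
ε ∉ FIRST(b x x), so FOLLOW(D) is not added.
PREDICT(D → b x x) = { 'b' }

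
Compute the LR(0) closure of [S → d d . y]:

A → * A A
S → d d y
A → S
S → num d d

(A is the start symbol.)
To compute CLOSURE, for each item [A → α.Bβ] where B is a non-terminal, add [B → .γ] for all productions B → γ; repeat for the newly added items until nothing changes.

Start with: [S → d d . y]
The dot precedes the terminal y, so nothing is added.

CLOSURE = { [S → d d . y] }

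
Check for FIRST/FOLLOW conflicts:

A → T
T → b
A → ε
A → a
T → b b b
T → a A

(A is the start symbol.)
No FIRST/FOLLOW conflicts.

A FIRST/FOLLOW conflict occurs when a non-terminal N has a nullable alternative N → β (β ⇒* ε) and another alternative N → α with FIRST(α) ∩ FOLLOW(N) ≠ ∅: on such a lookahead the parser cannot decide between expanding α and letting N vanish via β.

Nullable non-terminals: A.
FIRST sets used below: FIRST(T) = { 'a', 'b' }

A: nullable alternative(s) A → ε; FOLLOW(A) = { $ }
  A → T: FIRST \ {ε} = { 'a', 'b' } — disjoint from FOLLOW(A)
  A → ε: FIRST \ {ε} = { } — this is the only nullable alternative, skip
  A → a: FIRST \ {ε} = { 'a' } — disjoint from FOLLOW(A)

T has no nullable alternative, so no FIRST/FOLLOW check is needed there.

No FIRST/FOLLOW conflicts found.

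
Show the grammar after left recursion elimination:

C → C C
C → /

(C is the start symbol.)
C is directly left-recursive. The standard transformation for
  A → A α₁ | ... | A α_m | β₁ | ... | β_n
is
  A  → β₁ A' | ... | β_n A'
  A' → α₁ A' | ... | α_m A' | ε

C → / becomes C → / C'
C → C C becomes C' → C C'
Add C' → ε

Resulting grammar:
C → / C'
C' → C C'
C' → ε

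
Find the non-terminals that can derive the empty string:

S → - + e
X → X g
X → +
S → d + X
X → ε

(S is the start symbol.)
A non-terminal is nullable if it can derive ε (the empty string): either it has an ε-production, or it has a production whose right-hand side consists entirely of nullable non-terminals.

ε-productions: X → ε
So X is immediately nullable.
No further non-terminal can be added: every production for the remaining non-terminals contains a terminal or a non-nullable non-terminal.
Nullable = { 'X' }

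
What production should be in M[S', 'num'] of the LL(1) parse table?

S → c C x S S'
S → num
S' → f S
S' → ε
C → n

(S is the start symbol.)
Empty (error entry)

To find M[S', 'num'], we find productions for S' where 'num' is in the predict set (PREDICT(N → α) = (FIRST(α) \ {ε}) ∪ (FOLLOW(N) if α ⇒* ε)).

Relevant sets:
  FOLLOW(S') = { $, 'f' }

S' → f S: PREDICT = { 'f' }
S' → ε: PREDICT = { $, 'f' }

M[S', 'num'] is empty (no production applies)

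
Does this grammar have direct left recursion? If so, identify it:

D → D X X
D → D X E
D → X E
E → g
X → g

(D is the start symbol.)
Direct left recursion occurs when N → N α for some non-terminal N (the right-hand side begins with the left-hand side itself).

D → D X X: LEFT RECURSIVE (starts with D)
D → D X E: LEFT RECURSIVE (starts with D)
D → X E: starts with X
E → g: starts with g
X → g: starts with g

The grammar has direct left recursion on: D.

Answer: Yes, D is left-recursive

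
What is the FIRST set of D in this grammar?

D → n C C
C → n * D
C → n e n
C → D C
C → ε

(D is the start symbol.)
{ 'n' }

To compute FIRST(D), examine every production with D on the left-hand side, reading each right-hand side left to right until a non-nullable symbol is reached.

From D → n C C:
  - n is a terminal: add 'n' and stop

Collecting: FIRST(D) = { 'n' }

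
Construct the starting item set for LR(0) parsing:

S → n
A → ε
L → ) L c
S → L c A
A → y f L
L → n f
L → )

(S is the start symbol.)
{ [L → . ) L c], [L → . )], [L → . n f], [S → . L c A], [S → . n], [S' → . S] }

First, augment the grammar with S' → S
I₀ = CLOSURE({ [S' → . S] }):
  [S' → . S] has the dot before S: add [S → . n], [S → . L c A]
  [S → . L c A] has the dot before L: add [L → . ) L c], [L → . n f], [L → . )]
No further items can be added.

I₀ = { [L → . ) L c], [L → . )], [L → . n f], [S → . L c A], [S → . n], [S' → . S] }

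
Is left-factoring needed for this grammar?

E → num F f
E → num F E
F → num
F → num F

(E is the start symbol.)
Yes, E has productions with common prefix 'num F'; F has productions with common prefix 'num'

Left-factoring is needed when two productions for the same non-terminal
share a common prefix on the right-hand side.

Productions for E:
  E → num F f
  E → num F E
Productions for F:
  F → num
  F → num F

Found common prefix 'num F' in productions for E
Found common prefix 'num' in productions for F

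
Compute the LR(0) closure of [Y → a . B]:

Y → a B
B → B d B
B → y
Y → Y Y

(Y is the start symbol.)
{ [B → . B d B], [B → . y], [Y → a . B] }

Start with: [Y → a . B]
  [Y → a . B] has the dot before B: add [B → . B d B], [B → . y]
No further items can be added.

CLOSURE = { [B → . B d B], [B → . y], [Y → a . B] }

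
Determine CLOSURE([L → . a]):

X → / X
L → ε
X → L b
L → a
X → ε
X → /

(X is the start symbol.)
To compute CLOSURE, for each item [A → α.Bβ] where B is a non-terminal, add [B → .γ] for all productions B → γ; repeat for the newly added items until nothing changes.

Start with: [L → . a]
The dot precedes the terminal a, so nothing is added.

CLOSURE = { [L → . a] }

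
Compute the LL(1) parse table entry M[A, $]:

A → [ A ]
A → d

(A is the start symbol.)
Empty (error entry)

To find M[A, $], we find productions for A where $ is in the predict set (PREDICT(N → α) = (FIRST(α) \ {ε}) ∪ (FOLLOW(N) if α ⇒* ε)).

A → [ A ]: PREDICT = { '[' }
A → d: PREDICT = { 'd' }

M[A, $] is empty (no production applies)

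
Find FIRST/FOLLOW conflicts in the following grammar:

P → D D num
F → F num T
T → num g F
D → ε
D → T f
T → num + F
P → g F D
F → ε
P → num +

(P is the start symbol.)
Nullable non-terminals: D, F.
FIRST sets used below: FIRST(T) = { 'num' }, FIRST(F) = { 'num', ε }

D: nullable alternative(s) D → ε; FOLLOW(D) = { $, 'num' }
  D → ε: FIRST \ {ε} = { } — this is the only nullable alternative, skip
  D → T f: FIRST \ {ε} = { 'num' } — overlaps FOLLOW(D) on { 'num' }: CONFLICT

F: nullable alternative(s) F → ε; FOLLOW(F) = { $, 'f', 'num' }
  F → F num T: FIRST \ {ε} = { 'num' } — overlaps FOLLOW(F) on { 'num' }: CONFLICT
  F → ε: FIRST \ {ε} = { } — this is the only nullable alternative, skip

P, T have no nullable alternative, so no FIRST/FOLLOW check is needed there.

So the grammar has 2 FIRST/FOLLOW conflicts (marked CONFLICT above).

Answer: Yes. F → F num T with FOLLOW(F) on { 'num' }; D → T f with FOLLOW(D) on { 'num' }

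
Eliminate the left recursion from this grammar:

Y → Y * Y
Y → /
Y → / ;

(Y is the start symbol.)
Y → / Y'
Y → / ; Y'
Y' → * Y Y'
Y' → ε

Y is directly left-recursive. The standard transformation for
  A → A α₁ | ... | A α_m | β₁ | ... | β_n
is
  A  → β₁ A' | ... | β_n A'
  A' → α₁ A' | ... | α_m A' | ε

Y → / becomes Y → / Y'
Y → / ; becomes Y → / ; Y'
Y → Y * Y becomes Y' → * Y Y'
Add Y' → ε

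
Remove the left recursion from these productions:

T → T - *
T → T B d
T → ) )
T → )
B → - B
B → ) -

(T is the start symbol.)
T is directly left-recursive. The standard transformation for
  A → A α₁ | ... | A α_m | β₁ | ... | β_n
is
  A  → β₁ A' | ... | β_n A'
  A' → α₁ A' | ... | α_m A' | ε

T → ) ) becomes T → ) ) T'
T → ) becomes T → ) T'
T → T - * becomes T' → - * T'
T → T B d becomes T' → B d T'
Add T' → ε

Productions for other non-terminals are unchanged:
  B → - B
  B → ) -

Resulting grammar:
T → ) ) T'
T → ) T'
T' → - * T'
T' → B d T'
T' → ε
B → - B
B → ) -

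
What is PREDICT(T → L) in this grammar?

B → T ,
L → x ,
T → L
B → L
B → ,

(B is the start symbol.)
PREDICT(T → L) = (FIRST(RHS) \ {ε}) ∪ (FOLLOW(T) if ε ∈ FIRST(RHS), i.e. RHS ⇒* ε)
FIRST(L) = { 'x' }
FIRST(L) = { 'x' }
ε ∉ FIRST(L), so FOLLOW(T) is not added.
PREDICT(T → L) = { 'x' }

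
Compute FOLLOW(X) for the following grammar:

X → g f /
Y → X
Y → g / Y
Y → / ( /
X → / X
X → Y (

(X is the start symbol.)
{ $, '(' }

X is the start symbol, so $ ∈ FOLLOW(X).
In Y → X: X is at the end, add FOLLOW(Y)
In X → / X: X is at the end; this adds FOLLOW(X) to itself — nothing new

The FOLLOW sets referred to above (computed the same way, to a fixed point):
  FOLLOW(Y) = { '(' }

Taking the union: FOLLOW(X) = { $, '(' }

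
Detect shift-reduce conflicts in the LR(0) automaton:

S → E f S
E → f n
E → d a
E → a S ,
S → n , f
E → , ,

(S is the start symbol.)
No shift-reduce conflicts

Augment with S' → S and build the canonical LR(0) collection (I0 = CLOSURE({[S' → . S]}), then GOTO on every symbol after a dot until no new states appear). It has 17 states:
  I0: { [E → . , ,], [E → . a S ,], [E → . d a], [E → . f n], [S → . E f S], [S → . n , f], [S' → . S] }  — shift
  I1: { [E → , . ,] }  — shift
  I2: { [S → E . f S] }  — shift
  I3: { [S' → S .] }  — accept
  I4: { [E → . , ,], [E → . a S ,], [E → . d a], [E → . f n], [E → a . S ,], [S → . E f S], [S → . n , f] }  — shift
  I5: { [E → d . a] }  — shift
  I6: { [E → f . n] }  — shift
  I7: { [S → n . , f] }  — shift
  I8: { [S → n , . f] }  — shift
  I9: { [S → n , f .] }  — reduce
  I10: { [E → f n .] }  — reduce
  I11: { [E → d a .] }  — reduce
  I12: { [E → a S . ,] }  — shift
  I13: { [E → a S , .] }  — reduce
  I14: { [E → . , ,], [E → . a S ,], [E → . d a], [E → . f n], [S → . E f S], [S → . n , f], [S → E f . S] }  — shift
  I15: { [S → E f S .] }  — reduce
  I16: { [E → , , .] }  — reduce

No state contains both a complete item and a shift item.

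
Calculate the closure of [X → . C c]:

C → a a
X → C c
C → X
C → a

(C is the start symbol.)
{ [C → . X], [C → . a a], [C → . a], [X → . C c] }

To compute CLOSURE, for each item [A → α.Bβ] where B is a non-terminal, add [B → .γ] for all productions B → γ; repeat for the newly added items until nothing changes.

Start with: [X → . C c]
  [X → . C c] has the dot before C: add [C → . a a], [C → . X], [C → . a]
  [C → . X] has the dot before X: all X-items already present
No further items can be added.

CLOSURE = { [C → . X], [C → . a a], [C → . a], [X → . C c] }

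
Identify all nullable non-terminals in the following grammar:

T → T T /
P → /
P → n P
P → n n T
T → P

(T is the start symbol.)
None

There are no ε-productions, so no non-terminal can derive ε.
No non-terminals are nullable.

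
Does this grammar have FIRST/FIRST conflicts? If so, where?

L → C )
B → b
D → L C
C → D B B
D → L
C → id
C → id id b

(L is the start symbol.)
A FIRST/FIRST conflict occurs when two productions N → α and N → β for the same non-terminal have FIRST(α) ∩ FIRST(β) ≠ ∅ (with ε ∈ FIRST of a nullable right-hand side, so two nullable alternatives also conflict).

FIRST sets of the non-terminals at (or reachable through a nullable prefix from) the front of some alternative:
  FIRST(L) = { 'id' }
  FIRST(D) = { 'id' }

Productions for D:
  D → L C: FIRST = { 'id' }
  D → L: FIRST = { 'id' }
Productions for C:
  C → D B B: FIRST = { 'id' }
  C → id: FIRST = { 'id' }
  C → id id b: FIRST = { 'id' }
L, B have only one production, so no FIRST/FIRST conflict is possible there.

Conflict for D: D → L C and D → L
  Overlap: { 'id' }
Conflict for C: C → D B B and C → id
  Overlap: { 'id' }
Conflict for C: C → D B B and C → id id b
  Overlap: { 'id' }
Conflict for C: C → id and C → id id b
  Overlap: { 'id' }

Answer: Yes. D → L C / D → L on { 'id' }; C → D B B / C → id on { 'id' }; C → D B B / C → id id b on { 'id' }; C → id / C → id id b on { 'id' }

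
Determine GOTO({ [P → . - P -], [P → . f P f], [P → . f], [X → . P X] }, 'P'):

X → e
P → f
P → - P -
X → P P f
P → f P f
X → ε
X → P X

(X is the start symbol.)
{ [P → . - P -], [P → . f P f], [P → . f], [X → . P P f], [X → . P X], [X → . e], [X → .], [X → P . X] }

GOTO(I, 'P') = CLOSURE({ [A → αX.β] : [A → α.Xβ] ∈ I, X = 'P' })

Items with dot before 'P', with the dot advanced:
  [X → . P X] → [X → P . X]
Closure of the advanced items:
  [X → P . X] has the dot before X: add [X → . e], [X → . P P f], [X → .], [X → . P X]
  [X → . P P f] has the dot before P: add [P → . f], [P → . - P -], [P → . f P f]

GOTO = { [P → . - P -], [P → . f P f], [P → . f], [X → . P P f], [X → . P X], [X → . e], [X → .], [X → P . X] }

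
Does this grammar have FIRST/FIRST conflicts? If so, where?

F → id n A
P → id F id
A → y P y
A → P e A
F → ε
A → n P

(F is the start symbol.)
No FIRST/FIRST conflicts.

A FIRST/FIRST conflict occurs when two productions N → α and N → β for the same non-terminal have FIRST(α) ∩ FIRST(β) ≠ ∅ (with ε ∈ FIRST of a nullable right-hand side, so two nullable alternatives also conflict).

FIRST sets of the non-terminals at (or reachable through a nullable prefix from) the front of some alternative:
  FIRST(P) = { 'id' }

Productions for F:
  F → id n A: FIRST = { 'id' }
  F → ε: FIRST = { ε }
Productions for A:
  A → y P y: FIRST = { 'y' }
  A → P e A: FIRST = { 'id' }
  A → n P: FIRST = { 'n' }
P has only one production, so no FIRST/FIRST conflict is possible there.

All alternatives of each non-terminal have pairwise disjoint FIRST sets.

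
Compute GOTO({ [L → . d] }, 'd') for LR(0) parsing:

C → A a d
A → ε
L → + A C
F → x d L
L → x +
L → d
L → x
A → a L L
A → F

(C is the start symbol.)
GOTO(I, 'd') = CLOSURE({ [A → αX.β] : [A → α.Xβ] ∈ I, X = 'd' })

Items with dot before 'd', with the dot advanced:
  [L → . d] → [L → d .]
Closure adds nothing (no advanced item has the dot before a non-terminal).

GOTO = { [L → d .] }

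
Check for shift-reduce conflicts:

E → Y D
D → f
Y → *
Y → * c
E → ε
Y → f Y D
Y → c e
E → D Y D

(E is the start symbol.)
Yes — I0: [E → .] vs [D → . f]; I1: [Y → * .] vs [Y → * . c]; I6: [D → f .] vs [Y → . *]

Augment with E' → E and build the canonical LR(0) collection (I0 = CLOSURE({[E' → . E]}), then GOTO on every symbol after a dot until no new states appear). It has 16 states:
  I0: { [D → . f], [E → . D Y D], [E → . Y D], [E → .], [E' → . E], [Y → . * c], [Y → . *], [Y → . c e], [Y → . f Y D] }  — shift, reduce
  I1: { [Y → * . c], [Y → * .] }  — shift, reduce
  I2: { [E → D . Y D], [Y → . * c], [Y → . *], [Y → . c e], [Y → . f Y D] }  — shift
  I3: { [E' → E .] }  — accept
  I4: { [D → . f], [E → Y . D] }  — shift
  I5: { [Y → c . e] }  — shift
  I6: { [D → f .], [Y → . * c], [Y → . *], [Y → . c e], [Y → . f Y D], [Y → f . Y D] }  — shift, reduce
  I7: { [D → . f], [Y → f Y . D] }  — shift
  I8: { [Y → . * c], [Y → . *], [Y → . c e], [Y → . f Y D], [Y → f . Y D] }  — shift
  I9: { [Y → f Y D .] }  — reduce
  I10: { [D → f .] }  — reduce
  I11: { [Y → c e .] }  — reduce
  I12: { [E → Y D .] }  — reduce
  I13: { [D → . f], [E → D Y . D] }  — shift
  I14: { [E → D Y D .] }  — reduce
  I15: { [Y → * c .] }  — reduce

I0 contains reduce item [E → .] and shift items [D → . f], [Y → . *], [Y → . * c], [Y → . c e], [Y → . f Y D] — shift-reduce conflict.
I1 contains reduce item [Y → * .] and shift item [Y → * . c] — shift-reduce conflict.
I6 contains reduce item [D → f .] and shift items [Y → . *], [Y → . * c], [Y → . c e], [Y → . f Y D] — shift-reduce conflict.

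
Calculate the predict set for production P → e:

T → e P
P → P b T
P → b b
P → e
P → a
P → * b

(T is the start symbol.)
{ 'e' }

PREDICT(P → e) = (FIRST(RHS) \ {ε}) ∪ (FOLLOW(P) if ε ∈ FIRST(RHS), i.e. RHS ⇒* ε)
FIRST(e) = { 'e' }
ε ∉ FIRST(e), so FOLLOW(P) is not added.
PREDICT(P → e) = { 'e' }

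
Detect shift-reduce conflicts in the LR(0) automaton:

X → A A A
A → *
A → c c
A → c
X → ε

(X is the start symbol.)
Yes — I0: [X → .] vs [A → . *]; I4: [A → c .] vs [A → c . c]

A shift-reduce conflict occurs when an LR(0) state has both:
  - a complete (reduce) item [A → α .] (dot at the end), and
  - a shift item [B → β . c γ] (dot before a terminal).

Augment with X' → X and build the canonical LR(0) collection (I0 = CLOSURE({[X' → . X]}), then GOTO on every symbol after a dot until no new states appear). It has 8 states:
  I0: { [A → . *], [A → . c c], [A → . c], [X → . A A A], [X → .], [X' → . X] }  — shift, reduce
  I1: { [A → * .] }  — reduce
  I2: { [A → . *], [A → . c c], [A → . c], [X → A . A A] }  — shift
  I3: { [X' → X .] }  — accept
  I4: { [A → c . c], [A → c .] }  — shift, reduce
  I5: { [A → c c .] }  — reduce
  I6: { [A → . *], [A → . c c], [A → . c], [X → A A . A] }  — shift
  I7: { [X → A A A .] }  — reduce

I0 contains reduce item [X → .] and shift items [A → . *], [A → . c], [A → . c c] — shift-reduce conflict.
I4 contains reduce item [A → c .] and shift item [A → c . c] — shift-reduce conflict.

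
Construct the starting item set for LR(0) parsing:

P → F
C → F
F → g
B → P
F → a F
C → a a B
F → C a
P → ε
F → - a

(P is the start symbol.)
First, augment the grammar with P' → P
I₀ = CLOSURE({ [P' → . P] }):
  [P' → . P] has the dot before P: add [P → . F], [P → .]
  [P → . F] has the dot before F: add [F → . g], [F → . a F], [F → . C a], [F → . - a]
  [F → . C a] has the dot before C: add [C → . F], [C → . a a B]
No further items can be added.

I₀ = { [C → . F], [C → . a a B], [F → . - a], [F → . C a], [F → . a F], [F → . g], [P → . F], [P → .], [P' → . P] }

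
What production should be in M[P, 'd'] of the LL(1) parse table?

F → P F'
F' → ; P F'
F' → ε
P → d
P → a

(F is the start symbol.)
P → d

To find M[P, 'd'], we find productions for P where 'd' is in the predict set (PREDICT(N → α) = (FIRST(α) \ {ε}) ∪ (FOLLOW(N) if α ⇒* ε)).

P → d: PREDICT = { 'd' }
  'd' is in predict set, so this production goes in M[P, 'd']
P → a: PREDICT = { 'a' }

M[P, 'd'] = P → d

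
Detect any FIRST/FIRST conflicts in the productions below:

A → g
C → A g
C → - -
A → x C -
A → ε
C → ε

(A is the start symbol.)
No FIRST/FIRST conflicts.

A FIRST/FIRST conflict occurs when two productions N → α and N → β for the same non-terminal have FIRST(α) ∩ FIRST(β) ≠ ∅ (with ε ∈ FIRST of a nullable right-hand side, so two nullable alternatives also conflict).

FIRST sets of the non-terminals at (or reachable through a nullable prefix from) the front of some alternative:
  FIRST(A) = { 'g', 'x', ε }

Productions for A:
  A → g: FIRST = { 'g' }
  A → x C -: FIRST = { 'x' }
  A → ε: FIRST = { ε }
Productions for C:
  C → A g: FIRST = { 'g', 'x' }
  C → - -: FIRST = { '-' }
  C → ε: FIRST = { ε }

All alternatives of each non-terminal have pairwise disjoint FIRST sets.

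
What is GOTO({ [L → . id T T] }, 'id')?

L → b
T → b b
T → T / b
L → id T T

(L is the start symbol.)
{ [L → id . T T], [T → . T / b], [T → . b b] }

GOTO(I, 'id') = CLOSURE({ [A → αX.β] : [A → α.Xβ] ∈ I, X = 'id' })

Items with dot before 'id', with the dot advanced:
  [L → . id T T] → [L → id . T T]
Closure of the advanced items:
  [L → id . T T] has the dot before T: add [T → . b b], [T → . T / b]

GOTO = { [L → id . T T], [T → . T / b], [T → . b b] }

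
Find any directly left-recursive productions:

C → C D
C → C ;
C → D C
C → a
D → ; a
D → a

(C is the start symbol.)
Yes, C is left-recursive

Direct left recursion occurs when N → N α for some non-terminal N (the right-hand side begins with the left-hand side itself).

C → C D: LEFT RECURSIVE (starts with C)
C → C ;: LEFT RECURSIVE (starts with C)
C → D C: starts with D
C → a: starts with a
D → ; a: starts with ';'
D → a: starts with a

The grammar has direct left recursion on: C.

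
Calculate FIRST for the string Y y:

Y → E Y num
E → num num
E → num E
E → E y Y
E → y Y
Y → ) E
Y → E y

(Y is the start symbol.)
{ ')', 'num', 'y' }

FIRST sets of the non-terminals involved (from the grammar, by fixed-point iteration):
  FIRST(Y) = { ')', 'num', 'y' }

To compute FIRST(Y y), process the symbols left to right:
Symbol Y is a non-terminal. Add FIRST(Y) \ {ε} = { ')', 'num', 'y' }
Y is not nullable (ε ∉ FIRST(Y)), so stop here.
FIRST(Y y) = { ')', 'num', 'y' }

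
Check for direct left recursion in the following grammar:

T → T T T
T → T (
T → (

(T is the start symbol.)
Yes, T is left-recursive

T → T T T: LEFT RECURSIVE (starts with T)
T → T (: LEFT RECURSIVE (starts with T)
T → (: starts with '('

The grammar has direct left recursion on: T.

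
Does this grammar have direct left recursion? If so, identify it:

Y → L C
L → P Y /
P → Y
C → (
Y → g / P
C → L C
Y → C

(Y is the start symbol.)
No direct left recursion

Y → L C: starts with L
L → P Y /: starts with P
P → Y: starts with Y
C → (: starts with '('
Y → g / P: starts with g
C → L C: starts with L
Y → C: starts with C

No direct left recursion found.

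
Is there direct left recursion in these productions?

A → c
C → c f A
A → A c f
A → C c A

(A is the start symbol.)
Yes, A is left-recursive

Direct left recursion occurs when N → N α for some non-terminal N (the right-hand side begins with the left-hand side itself).

A → c: starts with c
C → c f A: starts with c
A → A c f: LEFT RECURSIVE (starts with A)
A → C c A: starts with C

The grammar has direct left recursion on: A.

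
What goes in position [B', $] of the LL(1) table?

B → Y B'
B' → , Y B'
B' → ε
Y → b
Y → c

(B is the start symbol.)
To find M[B', $], we find productions for B' where $ is in the predict set (PREDICT(N → α) = (FIRST(α) \ {ε}) ∪ (FOLLOW(N) if α ⇒* ε)).

Relevant sets:
  FOLLOW(B') = { $ }

B' → , Y B': PREDICT = { ',' }
B' → ε: PREDICT = { $ }
  $ is in predict set, so this production goes in M[B', $]

M[B', $] = B' → ε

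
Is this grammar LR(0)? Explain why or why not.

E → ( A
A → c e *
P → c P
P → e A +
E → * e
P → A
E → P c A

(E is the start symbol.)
Augment with E' → E and build the canonical LR(0) collection (I0 = CLOSURE({[E' → . E]}), then GOTO on every symbol after a dot until no new states appear). It has 19 states:
  I0: { [A → . c e *], [E → . ( A], [E → . * e], [E → . P c A], [E' → . E], [P → . A], [P → . c P], [P → . e A +] }  — shift
  I1: { [A → . c e *], [E → ( . A] }  — shift
  I2: { [E → * . e] }  — shift
  I3: { [P → A .] }  — reduce
  I4: { [E' → E .] }  — accept
  I5: { [E → P . c A] }  — shift
  I6: { [A → . c e *], [A → c . e *], [P → . A], [P → . c P], [P → . e A +], [P → c . P] }  — shift
  I7: { [A → . c e *], [P → e . A +] }  — shift
  I8: { [P → e A . +] }  — shift
  I9: { [A → c . e *] }  — shift
  I10: { [A → c e . *] }  — shift
  I11: { [A → c e * .] }  — reduce
  I12: { [P → e A + .] }  — reduce
  I13: { [P → c P .] }  — reduce
  I14: { [A → . c e *], [A → c e . *], [P → e . A +] }  — shift
  I15: { [A → . c e *], [E → P c . A] }  — shift
  I16: { [E → P c A .] }  — reduce
  I17: { [E → * e .] }  — reduce
  I18: { [E → ( A .] }  — reduce

Every state is either a pure shift/goto state or contains exactly one complete item and nothing to shift — no conflicts. The grammar is LR(0).

Answer: Yes, the grammar is LR(0)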